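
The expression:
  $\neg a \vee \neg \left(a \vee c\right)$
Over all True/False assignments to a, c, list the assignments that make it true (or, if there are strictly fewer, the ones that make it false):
is true only for:
  a=False, c=False;
  a=False, c=True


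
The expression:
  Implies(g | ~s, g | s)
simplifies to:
g | s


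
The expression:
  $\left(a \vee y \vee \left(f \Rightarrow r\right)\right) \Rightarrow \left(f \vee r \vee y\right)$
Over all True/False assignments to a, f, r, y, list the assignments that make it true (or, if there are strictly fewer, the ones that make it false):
is false only for:
  a=False, f=False, r=False, y=False;
  a=True, f=False, r=False, y=False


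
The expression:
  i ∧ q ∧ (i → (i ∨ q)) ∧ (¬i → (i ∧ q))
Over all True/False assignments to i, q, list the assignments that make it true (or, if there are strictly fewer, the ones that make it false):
is true only for:
  i=True, q=True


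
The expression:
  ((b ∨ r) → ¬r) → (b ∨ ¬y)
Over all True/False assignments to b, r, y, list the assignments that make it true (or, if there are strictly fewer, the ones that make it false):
is false only for:
  b=False, r=False, y=True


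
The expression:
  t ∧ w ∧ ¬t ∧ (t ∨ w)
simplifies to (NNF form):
False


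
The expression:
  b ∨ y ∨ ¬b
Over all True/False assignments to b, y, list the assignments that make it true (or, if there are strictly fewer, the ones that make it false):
is always true.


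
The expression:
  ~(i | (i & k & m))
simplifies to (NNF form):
~i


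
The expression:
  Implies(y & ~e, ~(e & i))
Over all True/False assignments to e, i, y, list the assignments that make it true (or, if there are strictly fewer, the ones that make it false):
is always true.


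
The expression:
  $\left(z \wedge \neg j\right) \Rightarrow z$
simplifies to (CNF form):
$\text{True}$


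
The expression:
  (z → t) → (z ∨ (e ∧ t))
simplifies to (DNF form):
z ∨ (e ∧ t)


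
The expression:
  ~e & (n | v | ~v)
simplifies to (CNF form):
~e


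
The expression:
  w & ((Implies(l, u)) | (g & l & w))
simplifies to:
w & (g | u | ~l)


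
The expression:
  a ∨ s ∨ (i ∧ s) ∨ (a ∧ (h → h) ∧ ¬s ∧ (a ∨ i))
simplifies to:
a ∨ s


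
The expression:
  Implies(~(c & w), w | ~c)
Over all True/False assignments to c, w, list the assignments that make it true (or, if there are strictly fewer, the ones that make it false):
is false only for:
  c=True, w=False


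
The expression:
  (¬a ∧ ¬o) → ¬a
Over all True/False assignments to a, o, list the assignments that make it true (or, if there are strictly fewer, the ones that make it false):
is always true.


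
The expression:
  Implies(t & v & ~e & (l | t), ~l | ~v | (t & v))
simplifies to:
True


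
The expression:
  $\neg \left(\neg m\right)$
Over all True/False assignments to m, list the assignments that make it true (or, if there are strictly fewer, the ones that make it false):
is true only for:
  m=True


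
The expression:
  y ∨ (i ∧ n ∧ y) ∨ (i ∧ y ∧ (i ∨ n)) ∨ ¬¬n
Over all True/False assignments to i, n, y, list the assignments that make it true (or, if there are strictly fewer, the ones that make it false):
is false only for:
  i=False, n=False, y=False;
  i=True, n=False, y=False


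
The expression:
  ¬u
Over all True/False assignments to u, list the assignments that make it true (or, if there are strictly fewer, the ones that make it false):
is true only for:
  u=False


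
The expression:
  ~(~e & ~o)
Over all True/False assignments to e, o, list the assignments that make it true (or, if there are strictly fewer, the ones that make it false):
is false only for:
  e=False, o=False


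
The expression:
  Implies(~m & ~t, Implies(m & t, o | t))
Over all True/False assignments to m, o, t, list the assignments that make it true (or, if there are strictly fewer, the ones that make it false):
is always true.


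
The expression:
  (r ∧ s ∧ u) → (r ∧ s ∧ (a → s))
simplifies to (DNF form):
True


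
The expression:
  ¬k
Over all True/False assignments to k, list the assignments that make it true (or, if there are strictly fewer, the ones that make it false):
is true only for:
  k=False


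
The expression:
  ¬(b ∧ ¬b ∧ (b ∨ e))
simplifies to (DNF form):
True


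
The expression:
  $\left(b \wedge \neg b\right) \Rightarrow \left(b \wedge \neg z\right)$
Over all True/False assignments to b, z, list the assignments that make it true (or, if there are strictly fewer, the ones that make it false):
is always true.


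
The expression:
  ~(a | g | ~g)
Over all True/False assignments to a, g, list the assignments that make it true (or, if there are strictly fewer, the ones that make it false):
is never true.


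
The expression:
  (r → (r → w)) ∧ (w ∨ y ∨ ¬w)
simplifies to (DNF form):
w ∨ ¬r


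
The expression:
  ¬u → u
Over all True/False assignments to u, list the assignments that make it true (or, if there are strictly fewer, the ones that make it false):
is true only for:
  u=True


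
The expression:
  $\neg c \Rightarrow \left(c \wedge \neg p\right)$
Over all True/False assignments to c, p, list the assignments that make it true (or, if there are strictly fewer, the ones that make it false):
is true only for:
  c=True, p=False;
  c=True, p=True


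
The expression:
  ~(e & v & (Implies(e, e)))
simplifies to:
~e | ~v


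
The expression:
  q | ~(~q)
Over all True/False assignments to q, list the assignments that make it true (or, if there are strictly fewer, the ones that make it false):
is true only for:
  q=True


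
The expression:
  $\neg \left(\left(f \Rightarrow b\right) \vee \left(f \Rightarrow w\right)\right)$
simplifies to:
$f \wedge \neg b \wedge \neg w$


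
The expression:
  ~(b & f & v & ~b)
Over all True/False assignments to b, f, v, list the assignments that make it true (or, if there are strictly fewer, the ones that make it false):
is always true.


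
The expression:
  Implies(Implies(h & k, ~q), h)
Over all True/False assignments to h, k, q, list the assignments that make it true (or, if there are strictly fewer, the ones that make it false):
is true only for:
  h=True, k=False, q=False;
  h=True, k=False, q=True;
  h=True, k=True, q=False;
  h=True, k=True, q=True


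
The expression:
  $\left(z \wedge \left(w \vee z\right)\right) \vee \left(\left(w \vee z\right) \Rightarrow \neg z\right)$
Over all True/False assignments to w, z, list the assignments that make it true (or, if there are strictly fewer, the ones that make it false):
is always true.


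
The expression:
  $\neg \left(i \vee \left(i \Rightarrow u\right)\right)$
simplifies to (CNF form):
$\text{False}$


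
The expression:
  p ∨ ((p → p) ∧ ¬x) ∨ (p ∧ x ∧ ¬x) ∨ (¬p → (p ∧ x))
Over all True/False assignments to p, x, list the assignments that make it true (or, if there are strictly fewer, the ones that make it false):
is false only for:
  p=False, x=True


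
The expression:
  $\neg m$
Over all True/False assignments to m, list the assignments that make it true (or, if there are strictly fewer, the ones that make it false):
is true only for:
  m=False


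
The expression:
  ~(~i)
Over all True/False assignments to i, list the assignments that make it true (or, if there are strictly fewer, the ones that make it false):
is true only for:
  i=True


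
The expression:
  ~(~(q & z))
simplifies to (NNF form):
q & z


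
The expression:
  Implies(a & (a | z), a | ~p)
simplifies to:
True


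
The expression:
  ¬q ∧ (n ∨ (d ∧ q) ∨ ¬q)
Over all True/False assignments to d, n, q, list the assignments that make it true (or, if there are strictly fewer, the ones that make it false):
is true only for:
  d=False, n=False, q=False;
  d=False, n=True, q=False;
  d=True, n=False, q=False;
  d=True, n=True, q=False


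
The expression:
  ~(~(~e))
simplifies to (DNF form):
~e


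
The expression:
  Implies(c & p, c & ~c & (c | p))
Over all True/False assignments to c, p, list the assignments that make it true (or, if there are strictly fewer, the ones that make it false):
is false only for:
  c=True, p=True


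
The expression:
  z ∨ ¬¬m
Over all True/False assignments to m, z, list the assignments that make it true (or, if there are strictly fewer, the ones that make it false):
is false only for:
  m=False, z=False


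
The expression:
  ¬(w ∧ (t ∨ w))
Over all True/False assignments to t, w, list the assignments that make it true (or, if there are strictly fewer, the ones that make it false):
is true only for:
  t=False, w=False;
  t=True, w=False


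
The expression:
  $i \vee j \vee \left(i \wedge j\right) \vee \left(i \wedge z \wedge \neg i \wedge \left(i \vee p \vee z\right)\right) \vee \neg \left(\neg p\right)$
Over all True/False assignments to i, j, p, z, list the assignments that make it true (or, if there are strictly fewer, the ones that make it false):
is false only for:
  i=False, j=False, p=False, z=False;
  i=False, j=False, p=False, z=True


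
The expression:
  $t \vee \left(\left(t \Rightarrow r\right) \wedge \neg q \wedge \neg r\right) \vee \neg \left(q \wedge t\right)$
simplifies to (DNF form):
$\text{True}$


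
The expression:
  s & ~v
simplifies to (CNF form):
s & ~v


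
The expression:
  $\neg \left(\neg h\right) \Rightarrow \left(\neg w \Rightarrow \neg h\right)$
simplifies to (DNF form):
$w \vee \neg h$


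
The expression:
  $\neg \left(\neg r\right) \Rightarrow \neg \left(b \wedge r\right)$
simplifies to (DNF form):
$\neg b \vee \neg r$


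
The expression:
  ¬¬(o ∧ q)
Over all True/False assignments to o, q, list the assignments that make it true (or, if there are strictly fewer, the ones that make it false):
is true only for:
  o=True, q=True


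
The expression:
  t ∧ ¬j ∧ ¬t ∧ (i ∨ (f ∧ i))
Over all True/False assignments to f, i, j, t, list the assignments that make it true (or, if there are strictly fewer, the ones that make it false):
is never true.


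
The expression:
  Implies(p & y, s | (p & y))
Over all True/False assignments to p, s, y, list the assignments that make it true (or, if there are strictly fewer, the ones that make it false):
is always true.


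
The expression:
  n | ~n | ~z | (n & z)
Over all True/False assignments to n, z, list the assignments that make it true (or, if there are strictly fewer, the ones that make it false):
is always true.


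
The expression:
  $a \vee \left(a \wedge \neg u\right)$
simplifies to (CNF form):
$a$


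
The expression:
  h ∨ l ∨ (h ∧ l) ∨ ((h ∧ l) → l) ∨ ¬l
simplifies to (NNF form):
True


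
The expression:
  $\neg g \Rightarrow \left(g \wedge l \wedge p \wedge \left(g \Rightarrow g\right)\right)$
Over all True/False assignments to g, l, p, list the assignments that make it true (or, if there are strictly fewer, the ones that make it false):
is true only for:
  g=True, l=False, p=False;
  g=True, l=False, p=True;
  g=True, l=True, p=False;
  g=True, l=True, p=True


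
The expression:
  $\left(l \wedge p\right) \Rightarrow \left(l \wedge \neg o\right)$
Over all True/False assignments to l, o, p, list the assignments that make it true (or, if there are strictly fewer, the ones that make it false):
is false only for:
  l=True, o=True, p=True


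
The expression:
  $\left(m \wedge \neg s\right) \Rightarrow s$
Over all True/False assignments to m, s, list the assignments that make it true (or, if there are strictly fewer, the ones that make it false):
is false only for:
  m=True, s=False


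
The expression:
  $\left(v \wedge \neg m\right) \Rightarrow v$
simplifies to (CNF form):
$\text{True}$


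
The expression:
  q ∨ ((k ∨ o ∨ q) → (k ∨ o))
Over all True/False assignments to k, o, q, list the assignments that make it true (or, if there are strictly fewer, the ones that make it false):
is always true.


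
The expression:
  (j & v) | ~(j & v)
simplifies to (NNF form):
True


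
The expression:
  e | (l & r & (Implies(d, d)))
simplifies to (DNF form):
e | (l & r)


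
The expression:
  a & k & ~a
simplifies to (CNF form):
False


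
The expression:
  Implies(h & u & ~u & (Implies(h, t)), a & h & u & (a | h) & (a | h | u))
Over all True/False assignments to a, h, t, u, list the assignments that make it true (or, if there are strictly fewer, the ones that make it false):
is always true.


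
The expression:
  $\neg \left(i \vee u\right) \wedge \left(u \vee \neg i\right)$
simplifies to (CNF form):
$\neg i \wedge \neg u$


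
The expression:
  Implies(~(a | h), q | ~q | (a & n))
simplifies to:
True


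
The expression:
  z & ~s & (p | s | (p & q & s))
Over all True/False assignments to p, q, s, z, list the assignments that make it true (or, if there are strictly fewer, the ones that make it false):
is true only for:
  p=True, q=False, s=False, z=True;
  p=True, q=True, s=False, z=True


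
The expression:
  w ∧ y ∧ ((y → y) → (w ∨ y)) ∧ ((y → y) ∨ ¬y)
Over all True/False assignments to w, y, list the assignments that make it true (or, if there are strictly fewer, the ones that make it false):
is true only for:
  w=True, y=True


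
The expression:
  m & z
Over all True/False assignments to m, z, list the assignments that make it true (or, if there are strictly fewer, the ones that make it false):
is true only for:
  m=True, z=True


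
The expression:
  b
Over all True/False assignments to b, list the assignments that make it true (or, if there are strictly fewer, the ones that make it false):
is true only for:
  b=True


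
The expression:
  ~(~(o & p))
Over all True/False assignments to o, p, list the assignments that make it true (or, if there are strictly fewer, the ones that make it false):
is true only for:
  o=True, p=True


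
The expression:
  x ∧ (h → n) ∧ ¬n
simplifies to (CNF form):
x ∧ ¬h ∧ ¬n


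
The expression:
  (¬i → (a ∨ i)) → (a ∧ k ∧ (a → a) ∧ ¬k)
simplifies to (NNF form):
¬a ∧ ¬i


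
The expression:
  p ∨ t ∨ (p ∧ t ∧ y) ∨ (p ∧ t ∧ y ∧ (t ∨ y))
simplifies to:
p ∨ t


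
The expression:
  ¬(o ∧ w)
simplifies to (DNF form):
¬o ∨ ¬w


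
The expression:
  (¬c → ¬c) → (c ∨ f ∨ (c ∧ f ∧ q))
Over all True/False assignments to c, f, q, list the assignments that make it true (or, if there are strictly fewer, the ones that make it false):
is false only for:
  c=False, f=False, q=False;
  c=False, f=False, q=True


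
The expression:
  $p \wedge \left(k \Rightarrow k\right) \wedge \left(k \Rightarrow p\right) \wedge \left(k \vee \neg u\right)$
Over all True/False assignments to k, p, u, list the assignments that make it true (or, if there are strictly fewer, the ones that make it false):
is true only for:
  k=False, p=True, u=False;
  k=True, p=True, u=False;
  k=True, p=True, u=True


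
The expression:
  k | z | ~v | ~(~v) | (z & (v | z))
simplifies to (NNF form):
True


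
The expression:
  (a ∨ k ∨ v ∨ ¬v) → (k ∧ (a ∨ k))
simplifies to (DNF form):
k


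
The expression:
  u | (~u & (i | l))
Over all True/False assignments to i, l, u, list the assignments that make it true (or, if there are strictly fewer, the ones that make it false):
is false only for:
  i=False, l=False, u=False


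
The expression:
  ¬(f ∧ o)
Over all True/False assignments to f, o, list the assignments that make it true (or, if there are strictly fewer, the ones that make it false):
is false only for:
  f=True, o=True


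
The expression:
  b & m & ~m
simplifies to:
False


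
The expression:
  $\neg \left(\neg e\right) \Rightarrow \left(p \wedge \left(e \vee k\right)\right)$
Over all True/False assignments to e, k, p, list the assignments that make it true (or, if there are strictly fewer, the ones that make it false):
is false only for:
  e=True, k=False, p=False;
  e=True, k=True, p=False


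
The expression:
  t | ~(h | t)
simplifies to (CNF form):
t | ~h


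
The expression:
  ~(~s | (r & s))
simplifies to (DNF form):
s & ~r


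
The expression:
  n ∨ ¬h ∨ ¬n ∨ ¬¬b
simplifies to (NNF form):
True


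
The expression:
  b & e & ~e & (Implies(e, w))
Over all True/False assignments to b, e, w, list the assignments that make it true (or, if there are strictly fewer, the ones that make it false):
is never true.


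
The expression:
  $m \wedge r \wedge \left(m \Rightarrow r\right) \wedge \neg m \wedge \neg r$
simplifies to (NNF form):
$\text{False}$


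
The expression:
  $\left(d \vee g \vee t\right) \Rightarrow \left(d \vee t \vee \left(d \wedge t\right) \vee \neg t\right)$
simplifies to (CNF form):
$\text{True}$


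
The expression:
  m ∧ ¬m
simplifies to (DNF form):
False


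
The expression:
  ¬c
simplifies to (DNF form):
¬c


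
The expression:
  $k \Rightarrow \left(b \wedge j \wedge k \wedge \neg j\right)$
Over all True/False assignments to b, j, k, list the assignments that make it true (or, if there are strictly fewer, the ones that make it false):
is true only for:
  b=False, j=False, k=False;
  b=False, j=True, k=False;
  b=True, j=False, k=False;
  b=True, j=True, k=False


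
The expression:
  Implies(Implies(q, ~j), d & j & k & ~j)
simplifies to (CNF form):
j & q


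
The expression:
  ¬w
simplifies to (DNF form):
¬w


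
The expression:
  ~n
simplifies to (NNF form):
~n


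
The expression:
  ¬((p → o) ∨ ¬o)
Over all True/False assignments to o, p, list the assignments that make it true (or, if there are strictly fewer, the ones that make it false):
is never true.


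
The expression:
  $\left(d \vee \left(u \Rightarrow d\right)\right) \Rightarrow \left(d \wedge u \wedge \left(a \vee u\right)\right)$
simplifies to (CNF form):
$u$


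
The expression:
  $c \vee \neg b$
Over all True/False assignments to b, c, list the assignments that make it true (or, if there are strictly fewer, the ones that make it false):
is false only for:
  b=True, c=False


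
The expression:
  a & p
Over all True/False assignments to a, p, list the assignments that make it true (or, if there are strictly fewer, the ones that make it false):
is true only for:
  a=True, p=True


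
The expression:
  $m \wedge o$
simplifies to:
$m \wedge o$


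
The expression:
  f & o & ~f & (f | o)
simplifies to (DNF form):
False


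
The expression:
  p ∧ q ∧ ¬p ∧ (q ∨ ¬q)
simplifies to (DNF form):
False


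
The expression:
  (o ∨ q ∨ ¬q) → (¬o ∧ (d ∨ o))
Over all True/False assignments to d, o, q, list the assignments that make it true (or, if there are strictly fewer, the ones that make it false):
is true only for:
  d=True, o=False, q=False;
  d=True, o=False, q=True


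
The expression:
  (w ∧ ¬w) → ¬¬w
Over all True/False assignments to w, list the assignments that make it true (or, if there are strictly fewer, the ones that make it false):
is always true.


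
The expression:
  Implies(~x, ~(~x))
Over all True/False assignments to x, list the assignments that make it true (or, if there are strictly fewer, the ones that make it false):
is true only for:
  x=True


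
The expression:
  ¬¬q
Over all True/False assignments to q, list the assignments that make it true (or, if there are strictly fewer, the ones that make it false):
is true only for:
  q=True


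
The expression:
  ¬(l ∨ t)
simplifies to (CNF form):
¬l ∧ ¬t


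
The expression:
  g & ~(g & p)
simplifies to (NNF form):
g & ~p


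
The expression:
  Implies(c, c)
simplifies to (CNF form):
True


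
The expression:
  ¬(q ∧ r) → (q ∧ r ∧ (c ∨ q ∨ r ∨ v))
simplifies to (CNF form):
q ∧ r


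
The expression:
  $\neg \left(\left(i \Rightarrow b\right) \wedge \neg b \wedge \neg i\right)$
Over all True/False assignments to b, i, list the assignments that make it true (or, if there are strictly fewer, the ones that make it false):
is false only for:
  b=False, i=False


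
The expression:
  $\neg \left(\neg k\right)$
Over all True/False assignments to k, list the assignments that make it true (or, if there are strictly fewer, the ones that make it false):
is true only for:
  k=True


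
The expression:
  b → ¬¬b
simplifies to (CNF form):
True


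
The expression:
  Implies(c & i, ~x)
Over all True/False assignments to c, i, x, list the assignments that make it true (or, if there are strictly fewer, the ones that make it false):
is false only for:
  c=True, i=True, x=True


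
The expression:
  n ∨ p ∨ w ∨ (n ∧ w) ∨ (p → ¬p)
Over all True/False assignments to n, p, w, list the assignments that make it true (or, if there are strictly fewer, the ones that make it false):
is always true.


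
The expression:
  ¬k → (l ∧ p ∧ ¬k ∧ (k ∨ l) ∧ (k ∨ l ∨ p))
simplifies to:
k ∨ (l ∧ p)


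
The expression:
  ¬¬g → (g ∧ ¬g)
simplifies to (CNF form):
¬g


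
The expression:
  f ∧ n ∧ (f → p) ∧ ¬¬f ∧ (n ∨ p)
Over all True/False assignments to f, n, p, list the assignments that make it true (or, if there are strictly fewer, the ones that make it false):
is true only for:
  f=True, n=True, p=True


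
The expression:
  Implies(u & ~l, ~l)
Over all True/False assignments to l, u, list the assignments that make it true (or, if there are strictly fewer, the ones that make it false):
is always true.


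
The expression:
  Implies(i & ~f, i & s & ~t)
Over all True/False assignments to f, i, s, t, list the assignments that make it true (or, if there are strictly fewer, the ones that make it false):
is false only for:
  f=False, i=True, s=False, t=False;
  f=False, i=True, s=False, t=True;
  f=False, i=True, s=True, t=True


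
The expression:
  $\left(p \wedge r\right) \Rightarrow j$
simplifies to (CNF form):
$j \vee \neg p \vee \neg r$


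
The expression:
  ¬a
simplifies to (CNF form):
¬a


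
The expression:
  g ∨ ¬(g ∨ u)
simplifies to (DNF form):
g ∨ ¬u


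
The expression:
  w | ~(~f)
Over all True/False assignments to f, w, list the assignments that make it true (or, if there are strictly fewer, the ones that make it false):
is false only for:
  f=False, w=False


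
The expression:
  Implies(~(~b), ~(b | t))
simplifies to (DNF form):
~b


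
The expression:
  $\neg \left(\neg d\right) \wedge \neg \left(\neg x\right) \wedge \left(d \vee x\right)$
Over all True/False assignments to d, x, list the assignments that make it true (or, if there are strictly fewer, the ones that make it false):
is true only for:
  d=True, x=True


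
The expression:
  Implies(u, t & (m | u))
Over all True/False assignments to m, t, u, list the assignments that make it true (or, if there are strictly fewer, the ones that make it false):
is false only for:
  m=False, t=False, u=True;
  m=True, t=False, u=True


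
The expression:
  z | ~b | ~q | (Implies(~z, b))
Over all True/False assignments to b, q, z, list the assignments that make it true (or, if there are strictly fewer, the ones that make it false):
is always true.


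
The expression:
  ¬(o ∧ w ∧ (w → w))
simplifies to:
¬o ∨ ¬w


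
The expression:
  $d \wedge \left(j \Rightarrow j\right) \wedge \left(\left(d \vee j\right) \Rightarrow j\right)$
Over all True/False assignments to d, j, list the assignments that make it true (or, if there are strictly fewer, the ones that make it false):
is true only for:
  d=True, j=True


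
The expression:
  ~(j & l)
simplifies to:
~j | ~l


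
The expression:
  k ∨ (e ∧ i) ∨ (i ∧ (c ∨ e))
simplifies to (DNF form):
k ∨ (c ∧ i) ∨ (e ∧ i)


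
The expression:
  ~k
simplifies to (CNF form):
~k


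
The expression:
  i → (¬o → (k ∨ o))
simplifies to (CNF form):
k ∨ o ∨ ¬i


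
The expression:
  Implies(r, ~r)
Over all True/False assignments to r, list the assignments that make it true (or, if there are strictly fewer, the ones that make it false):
is true only for:
  r=False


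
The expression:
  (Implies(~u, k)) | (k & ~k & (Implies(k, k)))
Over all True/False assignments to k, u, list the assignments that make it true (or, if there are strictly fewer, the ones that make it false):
is false only for:
  k=False, u=False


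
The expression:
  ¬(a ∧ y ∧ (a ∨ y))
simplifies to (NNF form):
¬a ∨ ¬y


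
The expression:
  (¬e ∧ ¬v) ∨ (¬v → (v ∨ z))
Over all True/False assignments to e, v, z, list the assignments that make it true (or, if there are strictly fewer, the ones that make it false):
is false only for:
  e=True, v=False, z=False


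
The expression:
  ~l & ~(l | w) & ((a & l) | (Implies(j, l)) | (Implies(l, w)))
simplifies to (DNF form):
~l & ~w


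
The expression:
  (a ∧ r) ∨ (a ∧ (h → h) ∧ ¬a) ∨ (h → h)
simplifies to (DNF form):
True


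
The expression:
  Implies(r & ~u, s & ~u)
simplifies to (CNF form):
s | u | ~r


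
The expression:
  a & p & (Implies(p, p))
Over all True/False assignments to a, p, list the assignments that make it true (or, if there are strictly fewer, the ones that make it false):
is true only for:
  a=True, p=True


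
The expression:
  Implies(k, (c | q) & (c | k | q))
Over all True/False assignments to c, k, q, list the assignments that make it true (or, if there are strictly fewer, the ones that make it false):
is false only for:
  c=False, k=True, q=False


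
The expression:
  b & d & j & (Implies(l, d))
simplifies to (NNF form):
b & d & j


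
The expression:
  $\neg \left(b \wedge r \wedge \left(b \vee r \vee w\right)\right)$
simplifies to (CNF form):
$\neg b \vee \neg r$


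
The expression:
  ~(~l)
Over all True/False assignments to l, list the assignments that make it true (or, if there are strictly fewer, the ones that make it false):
is true only for:
  l=True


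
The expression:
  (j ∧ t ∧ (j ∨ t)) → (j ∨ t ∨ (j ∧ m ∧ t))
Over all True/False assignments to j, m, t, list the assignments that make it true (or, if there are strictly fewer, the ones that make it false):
is always true.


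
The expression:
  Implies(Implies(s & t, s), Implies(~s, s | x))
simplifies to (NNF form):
s | x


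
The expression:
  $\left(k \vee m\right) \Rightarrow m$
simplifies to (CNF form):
$m \vee \neg k$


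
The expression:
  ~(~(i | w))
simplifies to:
i | w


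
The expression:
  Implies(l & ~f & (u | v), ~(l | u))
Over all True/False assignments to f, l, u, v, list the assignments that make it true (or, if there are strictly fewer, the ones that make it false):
is false only for:
  f=False, l=True, u=False, v=True;
  f=False, l=True, u=True, v=False;
  f=False, l=True, u=True, v=True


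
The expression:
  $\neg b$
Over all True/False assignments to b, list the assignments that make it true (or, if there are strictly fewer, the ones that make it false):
is true only for:
  b=False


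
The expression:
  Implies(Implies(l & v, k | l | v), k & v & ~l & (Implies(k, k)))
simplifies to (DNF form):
k & v & ~l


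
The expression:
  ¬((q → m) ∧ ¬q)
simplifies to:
q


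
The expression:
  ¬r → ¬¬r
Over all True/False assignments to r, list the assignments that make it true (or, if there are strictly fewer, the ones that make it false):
is true only for:
  r=True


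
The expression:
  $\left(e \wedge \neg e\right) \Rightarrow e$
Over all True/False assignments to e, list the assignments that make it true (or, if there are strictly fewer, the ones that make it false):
is always true.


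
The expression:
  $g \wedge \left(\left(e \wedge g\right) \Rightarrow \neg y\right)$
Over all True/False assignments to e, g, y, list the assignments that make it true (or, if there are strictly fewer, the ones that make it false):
is true only for:
  e=False, g=True, y=False;
  e=False, g=True, y=True;
  e=True, g=True, y=False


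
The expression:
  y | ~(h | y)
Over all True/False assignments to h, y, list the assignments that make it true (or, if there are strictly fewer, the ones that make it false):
is false only for:
  h=True, y=False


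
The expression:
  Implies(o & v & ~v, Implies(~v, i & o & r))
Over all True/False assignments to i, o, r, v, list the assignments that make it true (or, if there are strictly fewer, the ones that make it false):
is always true.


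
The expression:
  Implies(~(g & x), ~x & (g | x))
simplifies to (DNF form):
g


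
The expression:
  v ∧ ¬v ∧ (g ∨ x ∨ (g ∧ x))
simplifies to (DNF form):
False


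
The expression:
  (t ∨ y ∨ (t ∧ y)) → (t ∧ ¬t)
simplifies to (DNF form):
¬t ∧ ¬y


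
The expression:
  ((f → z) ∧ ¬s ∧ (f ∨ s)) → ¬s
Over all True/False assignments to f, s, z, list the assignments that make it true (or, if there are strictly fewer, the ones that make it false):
is always true.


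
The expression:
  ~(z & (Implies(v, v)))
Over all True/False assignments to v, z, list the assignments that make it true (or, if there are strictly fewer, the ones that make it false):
is true only for:
  v=False, z=False;
  v=True, z=False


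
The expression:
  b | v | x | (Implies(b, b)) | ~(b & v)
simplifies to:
True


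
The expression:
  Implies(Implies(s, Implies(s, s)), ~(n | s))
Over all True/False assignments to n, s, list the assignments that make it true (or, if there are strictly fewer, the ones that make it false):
is true only for:
  n=False, s=False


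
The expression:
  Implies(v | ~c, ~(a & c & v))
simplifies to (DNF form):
~a | ~c | ~v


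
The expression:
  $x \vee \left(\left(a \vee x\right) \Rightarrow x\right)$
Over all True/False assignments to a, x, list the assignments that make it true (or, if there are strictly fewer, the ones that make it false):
is false only for:
  a=True, x=False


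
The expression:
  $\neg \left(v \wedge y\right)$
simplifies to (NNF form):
$\neg v \vee \neg y$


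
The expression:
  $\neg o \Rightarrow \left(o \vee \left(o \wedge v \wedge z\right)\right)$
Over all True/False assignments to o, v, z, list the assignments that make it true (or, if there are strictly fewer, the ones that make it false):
is true only for:
  o=True, v=False, z=False;
  o=True, v=False, z=True;
  o=True, v=True, z=False;
  o=True, v=True, z=True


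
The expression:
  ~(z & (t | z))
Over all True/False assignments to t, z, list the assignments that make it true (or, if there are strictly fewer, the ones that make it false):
is true only for:
  t=False, z=False;
  t=True, z=False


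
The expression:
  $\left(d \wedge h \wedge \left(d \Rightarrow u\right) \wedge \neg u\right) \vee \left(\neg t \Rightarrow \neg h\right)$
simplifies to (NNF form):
$t \vee \neg h$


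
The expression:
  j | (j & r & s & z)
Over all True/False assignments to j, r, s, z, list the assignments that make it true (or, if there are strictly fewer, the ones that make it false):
is true only for:
  j=True, r=False, s=False, z=False;
  j=True, r=False, s=False, z=True;
  j=True, r=False, s=True, z=False;
  j=True, r=False, s=True, z=True;
  j=True, r=True, s=False, z=False;
  j=True, r=True, s=False, z=True;
  j=True, r=True, s=True, z=False;
  j=True, r=True, s=True, z=True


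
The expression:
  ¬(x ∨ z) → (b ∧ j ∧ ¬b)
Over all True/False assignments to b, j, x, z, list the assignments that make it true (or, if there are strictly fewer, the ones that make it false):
is false only for:
  b=False, j=False, x=False, z=False;
  b=False, j=True, x=False, z=False;
  b=True, j=False, x=False, z=False;
  b=True, j=True, x=False, z=False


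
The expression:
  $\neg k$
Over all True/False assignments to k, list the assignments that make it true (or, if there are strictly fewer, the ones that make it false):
is true only for:
  k=False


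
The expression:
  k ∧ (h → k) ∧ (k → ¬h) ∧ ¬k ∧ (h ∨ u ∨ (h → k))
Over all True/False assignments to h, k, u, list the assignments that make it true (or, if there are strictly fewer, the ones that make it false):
is never true.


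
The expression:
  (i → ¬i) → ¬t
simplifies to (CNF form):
i ∨ ¬t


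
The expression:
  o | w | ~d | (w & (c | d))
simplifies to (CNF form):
o | w | ~d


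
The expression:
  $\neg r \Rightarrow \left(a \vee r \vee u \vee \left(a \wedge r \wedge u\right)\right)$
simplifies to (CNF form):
$a \vee r \vee u$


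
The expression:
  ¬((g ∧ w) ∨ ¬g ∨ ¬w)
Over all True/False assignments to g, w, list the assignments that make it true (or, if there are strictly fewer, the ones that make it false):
is never true.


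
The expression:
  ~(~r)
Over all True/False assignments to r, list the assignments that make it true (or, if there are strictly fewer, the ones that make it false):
is true only for:
  r=True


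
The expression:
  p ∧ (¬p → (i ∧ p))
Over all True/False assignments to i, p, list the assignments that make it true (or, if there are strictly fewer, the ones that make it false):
is true only for:
  i=False, p=True;
  i=True, p=True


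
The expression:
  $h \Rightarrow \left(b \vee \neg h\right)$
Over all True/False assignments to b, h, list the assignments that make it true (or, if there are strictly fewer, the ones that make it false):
is false only for:
  b=False, h=True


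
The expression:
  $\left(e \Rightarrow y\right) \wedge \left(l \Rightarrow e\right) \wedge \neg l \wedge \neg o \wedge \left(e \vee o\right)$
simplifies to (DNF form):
$e \wedge y \wedge \neg l \wedge \neg o$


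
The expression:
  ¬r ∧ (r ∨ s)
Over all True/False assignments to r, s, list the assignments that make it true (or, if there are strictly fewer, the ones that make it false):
is true only for:
  r=False, s=True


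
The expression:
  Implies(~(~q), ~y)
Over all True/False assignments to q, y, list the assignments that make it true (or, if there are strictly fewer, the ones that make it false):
is false only for:
  q=True, y=True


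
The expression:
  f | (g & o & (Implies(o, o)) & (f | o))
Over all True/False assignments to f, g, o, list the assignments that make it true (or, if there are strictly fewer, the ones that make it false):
is false only for:
  f=False, g=False, o=False;
  f=False, g=False, o=True;
  f=False, g=True, o=False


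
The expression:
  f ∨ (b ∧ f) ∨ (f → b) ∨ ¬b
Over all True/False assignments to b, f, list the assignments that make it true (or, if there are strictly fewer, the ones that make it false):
is always true.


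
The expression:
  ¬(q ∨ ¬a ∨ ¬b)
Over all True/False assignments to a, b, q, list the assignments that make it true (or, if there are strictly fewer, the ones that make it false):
is true only for:
  a=True, b=True, q=False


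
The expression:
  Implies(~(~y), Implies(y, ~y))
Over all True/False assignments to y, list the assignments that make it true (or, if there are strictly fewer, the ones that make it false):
is true only for:
  y=False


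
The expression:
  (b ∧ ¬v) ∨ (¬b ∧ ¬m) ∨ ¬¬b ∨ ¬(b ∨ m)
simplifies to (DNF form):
b ∨ ¬m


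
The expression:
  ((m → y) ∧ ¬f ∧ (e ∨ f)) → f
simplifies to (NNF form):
f ∨ (m ∧ ¬y) ∨ ¬e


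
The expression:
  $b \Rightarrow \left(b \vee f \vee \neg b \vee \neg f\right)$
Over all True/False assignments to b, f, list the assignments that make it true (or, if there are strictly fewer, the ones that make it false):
is always true.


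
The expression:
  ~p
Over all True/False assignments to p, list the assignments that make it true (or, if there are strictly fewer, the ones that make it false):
is true only for:
  p=False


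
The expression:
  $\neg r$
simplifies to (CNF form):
$\neg r$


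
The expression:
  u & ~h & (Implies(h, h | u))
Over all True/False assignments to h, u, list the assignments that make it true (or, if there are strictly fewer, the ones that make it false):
is true only for:
  h=False, u=True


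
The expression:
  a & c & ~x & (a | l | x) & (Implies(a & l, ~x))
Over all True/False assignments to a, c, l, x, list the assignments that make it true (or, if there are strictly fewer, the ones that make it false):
is true only for:
  a=True, c=True, l=False, x=False;
  a=True, c=True, l=True, x=False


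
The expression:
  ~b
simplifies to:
~b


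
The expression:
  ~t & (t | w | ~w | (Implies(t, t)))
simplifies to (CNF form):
~t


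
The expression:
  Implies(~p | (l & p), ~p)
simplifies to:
~l | ~p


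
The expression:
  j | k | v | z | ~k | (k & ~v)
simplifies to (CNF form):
True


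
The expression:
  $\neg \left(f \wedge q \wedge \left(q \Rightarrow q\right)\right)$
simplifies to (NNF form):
$\neg f \vee \neg q$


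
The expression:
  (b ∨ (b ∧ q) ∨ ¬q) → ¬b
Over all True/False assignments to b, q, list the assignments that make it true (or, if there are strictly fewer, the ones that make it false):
is true only for:
  b=False, q=False;
  b=False, q=True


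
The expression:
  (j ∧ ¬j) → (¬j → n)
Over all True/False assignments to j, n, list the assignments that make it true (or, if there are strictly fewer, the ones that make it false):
is always true.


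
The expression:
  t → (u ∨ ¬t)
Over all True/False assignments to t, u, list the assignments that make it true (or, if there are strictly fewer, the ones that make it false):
is false only for:
  t=True, u=False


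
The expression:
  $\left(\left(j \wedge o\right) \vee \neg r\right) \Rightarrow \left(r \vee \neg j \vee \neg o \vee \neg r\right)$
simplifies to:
$\text{True}$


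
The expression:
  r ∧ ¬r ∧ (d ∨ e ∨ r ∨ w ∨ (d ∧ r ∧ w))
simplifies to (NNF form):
False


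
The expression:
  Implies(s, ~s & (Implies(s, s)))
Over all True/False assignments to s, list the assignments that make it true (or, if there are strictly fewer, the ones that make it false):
is true only for:
  s=False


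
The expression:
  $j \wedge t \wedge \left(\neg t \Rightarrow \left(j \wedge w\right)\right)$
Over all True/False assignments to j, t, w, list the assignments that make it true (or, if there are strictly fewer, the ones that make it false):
is true only for:
  j=True, t=True, w=False;
  j=True, t=True, w=True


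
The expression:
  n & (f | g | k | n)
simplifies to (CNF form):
n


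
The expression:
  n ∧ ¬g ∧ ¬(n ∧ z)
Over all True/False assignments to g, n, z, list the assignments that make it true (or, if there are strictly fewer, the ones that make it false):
is true only for:
  g=False, n=True, z=False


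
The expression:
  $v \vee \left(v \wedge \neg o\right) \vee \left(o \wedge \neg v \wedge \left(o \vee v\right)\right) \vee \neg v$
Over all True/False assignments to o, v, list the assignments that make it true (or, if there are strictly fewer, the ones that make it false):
is always true.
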